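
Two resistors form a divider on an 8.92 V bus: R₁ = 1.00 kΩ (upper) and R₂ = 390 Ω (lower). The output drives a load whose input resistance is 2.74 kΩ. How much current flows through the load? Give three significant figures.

I_L ≈ 0.829 mA

R₂‖R_L = 341.4 Ω; V_out = 8.92 × 341.4/1341 = 2.270 V.
I_L = V_out / R_L = 2.270 / 2.74 kΩ = 0.829 mA.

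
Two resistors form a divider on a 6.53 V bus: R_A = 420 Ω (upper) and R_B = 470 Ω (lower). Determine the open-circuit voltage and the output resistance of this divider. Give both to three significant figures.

V_th = 3.45 V, R_th = 222 Ω

V_th is the open-circuit tap voltage: 6.53 × 470/(420 + 470) = 3.45 V.
With the supply zeroed, R_A and R_B appear in parallel from the tap: R_th = R_A‖R_B = (420 × 470)/890.0 = 222 Ω.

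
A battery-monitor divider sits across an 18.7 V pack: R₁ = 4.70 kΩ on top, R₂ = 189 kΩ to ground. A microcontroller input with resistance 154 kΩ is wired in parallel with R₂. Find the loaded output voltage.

V_out ≈ 17.7 V

The load sits in parallel with R₂: R₂‖R_L = (189 × 154) / (189 + 154) = 84.86 kΩ.
V_out = 18.7 × 84.86 / (4.70 + 84.86) = 18.7 × 84.86/89.56 = 17.7 V.
(Unloaded it would have been 18.2 V.)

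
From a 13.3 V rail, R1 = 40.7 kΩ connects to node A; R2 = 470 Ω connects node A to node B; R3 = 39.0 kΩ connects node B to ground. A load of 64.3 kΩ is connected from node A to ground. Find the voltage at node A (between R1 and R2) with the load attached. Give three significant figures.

Below node A the series string R2+R3 = 39470 Ω sits in parallel with the 64300 Ω load: 24460 Ω.
V_A = 13.3 × 24460/(40700 + 24460) = 4.99 V.

V ≈ 4.99 V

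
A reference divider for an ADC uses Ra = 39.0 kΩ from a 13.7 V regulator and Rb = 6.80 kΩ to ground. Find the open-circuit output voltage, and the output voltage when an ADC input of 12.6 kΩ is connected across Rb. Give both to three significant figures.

Open-circuit: V = 13.7 × 6.80/(39.0 + 6.80) = 2.03 V.
With the load, Rb becomes Rb‖R_L = 4.416 kΩ, so V = 13.7 × 4.416/43.42 = 1.39 V.

Unloaded: 2.03 V; loaded: 1.39 V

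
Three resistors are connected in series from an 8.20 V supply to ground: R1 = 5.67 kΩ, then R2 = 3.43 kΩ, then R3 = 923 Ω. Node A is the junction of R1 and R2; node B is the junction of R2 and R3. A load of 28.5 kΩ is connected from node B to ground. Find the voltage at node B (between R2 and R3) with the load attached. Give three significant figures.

At node B, R3 is in parallel with the load: R3‖R_L = 894.0 Ω.
Below node A the resistance is R2 + (R3‖R_L) = 4324 Ω, so V_A = 8.20 × 4324/9994 = 3.548 V.
Then V_B = V_A × (R3‖R_L)/(R2 + R3‖R_L) = 3.548 × 894.0/4324 = 0.734 V.

V ≈ 0.734 V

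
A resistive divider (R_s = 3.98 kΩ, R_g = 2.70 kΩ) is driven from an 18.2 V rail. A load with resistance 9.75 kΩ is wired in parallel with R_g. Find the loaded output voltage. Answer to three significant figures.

V_out ≈ 6.31 V

The load sits in parallel with R_g: R_g‖R_L = (2.70 × 9.75) / (2.70 + 9.75) = 2.114 kΩ.
V_out = 18.2 × 2.114 / (3.98 + 2.114) = 18.2 × 2.114/6.094 = 6.31 V.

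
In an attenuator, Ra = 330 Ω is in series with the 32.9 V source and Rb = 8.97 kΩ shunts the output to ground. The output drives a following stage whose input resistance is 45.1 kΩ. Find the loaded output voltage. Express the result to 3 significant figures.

V_out ≈ 31.5 V

The load sits in parallel with Rb: Rb‖R_L = (8970 × 45100) / (8970 + 45100) = 7482 Ω.
V_out = 32.9 × 7482 / (330 + 7482) = 32.9 × 7482/7812 = 31.5 V.
(Unloaded it would have been 31.7 V.)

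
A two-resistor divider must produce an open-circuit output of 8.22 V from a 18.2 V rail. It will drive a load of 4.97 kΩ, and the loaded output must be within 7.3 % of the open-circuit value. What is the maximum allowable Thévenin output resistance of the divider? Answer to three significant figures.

Loading drop = R_th/(R_th + R_L) ≤ 0.0730, so R_th ≤ R_L · ε/(1−ε) = 4.97 kΩ × 0.0730/0.9270 = 391 Ω.
(Any R1, R2 with R2/(R1+R2) = 0.452 and R1‖R2 ≤ 391 Ω will meet the spec.)

R_th ≤ 391 Ω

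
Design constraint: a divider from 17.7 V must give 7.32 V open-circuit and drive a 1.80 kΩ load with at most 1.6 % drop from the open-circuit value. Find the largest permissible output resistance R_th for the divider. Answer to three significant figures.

R_th ≤ 29.3 Ω

Loading drop = R_th/(R_th + R_L) ≤ 0.0160, so R_th ≤ R_L · ε/(1−ε) = 1.80 kΩ × 0.0160/0.9840 = 29.3 Ω.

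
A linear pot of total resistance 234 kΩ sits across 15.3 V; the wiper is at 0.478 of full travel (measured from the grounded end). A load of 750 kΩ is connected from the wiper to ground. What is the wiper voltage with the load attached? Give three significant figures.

The wiper splits the pot into (1−α)R = 122.1 kΩ above and αR = 111.9 kΩ below.
Lower section ‖ load = 97.34 kΩ.
V_wiper = 15.3 × 97.34/(122.1 + 97.34) = 6.79 V.

V ≈ 6.79 V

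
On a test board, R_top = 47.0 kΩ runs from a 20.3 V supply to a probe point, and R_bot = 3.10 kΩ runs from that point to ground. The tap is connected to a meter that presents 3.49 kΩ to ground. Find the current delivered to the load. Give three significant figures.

I_L ≈ 0.196 mA

R_bot‖R_L = 1.642 kΩ; V_out = 20.3 × 1.642/48.64 = 0.6852 V.
I_L = V_out / R_L = 0.6852 / 3.49 kΩ = 0.196 mA.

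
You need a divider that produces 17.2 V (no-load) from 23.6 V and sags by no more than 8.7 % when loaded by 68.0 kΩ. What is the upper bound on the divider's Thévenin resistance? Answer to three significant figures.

Loading drop = R_th/(R_th + R_L) ≤ 0.0870, so R_th ≤ R_L · ε/(1−ε) = 68.0 kΩ × 0.0870/0.9130 = 6.48 kΩ.
(Any R1, R2 with R2/(R1+R2) = 0.729 and R1‖R2 ≤ 6.48 kΩ will meet the spec.)

R_th ≤ 6.48 kΩ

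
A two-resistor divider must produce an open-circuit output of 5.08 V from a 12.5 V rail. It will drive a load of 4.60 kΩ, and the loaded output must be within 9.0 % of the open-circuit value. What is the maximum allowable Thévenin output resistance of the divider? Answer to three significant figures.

R_th ≤ 455 Ω

Loading drop = R_th/(R_th + R_L) ≤ 0.0900, so R_th ≤ R_L · ε/(1−ε) = 4.60 kΩ × 0.0900/0.9100 = 455 Ω.
(Any R1, R2 with R2/(R1+R2) = 0.406 and R1‖R2 ≤ 455 Ω will meet the spec.)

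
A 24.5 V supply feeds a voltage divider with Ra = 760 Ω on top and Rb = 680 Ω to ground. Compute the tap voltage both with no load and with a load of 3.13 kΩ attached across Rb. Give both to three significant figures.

Open-circuit: V = 24.5 × 680/(760 + 680) = 11.6 V.
With the load, Rb becomes Rb‖R_L = 558.6 Ω, so V = 24.5 × 558.6/1319 = 10.4 V.

Unloaded: 11.6 V; loaded: 10.4 V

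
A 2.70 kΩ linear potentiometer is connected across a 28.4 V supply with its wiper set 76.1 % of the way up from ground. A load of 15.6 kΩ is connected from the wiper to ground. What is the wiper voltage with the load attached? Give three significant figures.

V ≈ 21.0 V

The wiper splits the pot into (1−α)R = 645.3 Ω above and αR = 2055 Ω below.
Lower section ‖ load = 1816 Ω.
V_wiper = 28.4 × 1816/(645.3 + 1816) = 21.0 V.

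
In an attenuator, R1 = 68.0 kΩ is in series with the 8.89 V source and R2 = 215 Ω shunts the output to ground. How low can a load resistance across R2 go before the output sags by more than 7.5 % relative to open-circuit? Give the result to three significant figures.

R_L(min) ≈ 2.64 kΩ

Output resistance R_th = R1‖R2 = (68000 × 215)/68220 = 214.3 Ω.
The fractional drop is R_th/(R_th + R_L); requiring this ≤ 0.0750 gives R_L ≥ R_th(1/0.0750 − 1) = 214.3 × 12.33 = 2.64 kΩ.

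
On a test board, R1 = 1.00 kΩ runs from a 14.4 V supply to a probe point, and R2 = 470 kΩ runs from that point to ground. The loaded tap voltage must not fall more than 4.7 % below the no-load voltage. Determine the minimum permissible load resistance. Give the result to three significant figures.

Output resistance R_th = R1‖R2 = (1000 × 470000)/471000 = 997.9 Ω.
The fractional drop is R_th/(R_th + R_L); requiring this ≤ 0.0470 gives R_L ≥ R_th(1/0.0470 − 1) = 997.9 × 20.28 = 20.2 kΩ.

R_L(min) ≈ 20.2 kΩ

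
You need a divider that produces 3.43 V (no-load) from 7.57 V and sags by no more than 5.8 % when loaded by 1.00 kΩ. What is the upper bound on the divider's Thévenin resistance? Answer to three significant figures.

R_th ≤ 61.6 Ω

Loading drop = R_th/(R_th + R_L) ≤ 0.0580, so R_th ≤ R_L · ε/(1−ε) = 1.00 kΩ × 0.0580/0.9420 = 61.6 Ω.
(Any R1, R2 with R2/(R1+R2) = 0.453 and R1‖R2 ≤ 61.6 Ω will meet the spec.)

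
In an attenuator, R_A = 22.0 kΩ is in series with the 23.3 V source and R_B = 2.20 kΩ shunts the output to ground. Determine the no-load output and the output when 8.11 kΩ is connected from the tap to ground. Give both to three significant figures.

Unloaded: 2.12 V; loaded: 1.70 V

Open-circuit: V = 23.3 × 2.20/(22.0 + 2.20) = 2.12 V.
With the load, R_B becomes R_B‖R_L = 1.731 kΩ, so V = 23.3 × 1.731/23.73 = 1.70 V.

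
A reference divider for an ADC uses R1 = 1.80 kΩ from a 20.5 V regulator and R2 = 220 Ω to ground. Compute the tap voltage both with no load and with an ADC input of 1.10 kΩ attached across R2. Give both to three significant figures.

Open-circuit: V = 20.5 × 220/(1800 + 220) = 2.23 V.
With the load, R2 becomes R2‖R_L = 183.3 Ω, so V = 20.5 × 183.3/1983 = 1.89 V.

Unloaded: 2.23 V; loaded: 1.89 V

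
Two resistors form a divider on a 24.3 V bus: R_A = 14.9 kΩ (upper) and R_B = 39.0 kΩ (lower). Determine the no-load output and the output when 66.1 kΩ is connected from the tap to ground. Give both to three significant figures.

Open-circuit: V = 24.3 × 39.0/(14.9 + 39.0) = 17.6 V.
With the load, R_B becomes R_B‖R_L = 24.53 kΩ, so V = 24.3 × 24.53/39.43 = 15.1 V.

Unloaded: 17.6 V; loaded: 15.1 V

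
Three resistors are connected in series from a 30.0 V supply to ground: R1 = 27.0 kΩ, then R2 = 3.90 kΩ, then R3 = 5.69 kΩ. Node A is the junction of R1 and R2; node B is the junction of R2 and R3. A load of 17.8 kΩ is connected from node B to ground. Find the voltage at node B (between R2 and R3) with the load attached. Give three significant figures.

V ≈ 3.67 V

At node B, R3 is in parallel with the load: R3‖R_L = 4.312 kΩ.
Below node A the resistance is R2 + (R3‖R_L) = 8.212 kΩ, so V_A = 30.0 × 8.212/35.21 = 6.996 V.
Then V_B = V_A × (R3‖R_L)/(R2 + R3‖R_L) = 6.996 × 4.312/8.212 = 3.67 V.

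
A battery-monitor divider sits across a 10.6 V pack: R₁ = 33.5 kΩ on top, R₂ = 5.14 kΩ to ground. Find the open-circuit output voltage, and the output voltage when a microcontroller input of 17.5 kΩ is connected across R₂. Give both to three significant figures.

Unloaded: 1.41 V; loaded: 1.12 V

Open-circuit: V = 10.6 × 5.14/(33.5 + 5.14) = 1.41 V.
With the load, R₂ becomes R₂‖R_L = 3.973 kΩ, so V = 10.6 × 3.973/37.47 = 1.12 V.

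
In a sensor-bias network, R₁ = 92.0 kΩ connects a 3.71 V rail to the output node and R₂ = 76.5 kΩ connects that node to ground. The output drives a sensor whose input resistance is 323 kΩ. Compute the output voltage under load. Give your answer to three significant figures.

The load sits in parallel with R₂: R₂‖R_L = (76.5 × 323) / (76.5 + 323) = 61.85 kΩ.
V_out = 3.71 × 61.85 / (92.0 + 61.85) = 3.71 × 61.85/153.9 = 1.49 V.

V_out ≈ 1.49 V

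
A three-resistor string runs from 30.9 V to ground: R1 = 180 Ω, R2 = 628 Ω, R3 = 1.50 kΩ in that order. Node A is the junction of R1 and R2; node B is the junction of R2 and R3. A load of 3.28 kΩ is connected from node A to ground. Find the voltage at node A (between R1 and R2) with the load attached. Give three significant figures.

V ≈ 27.1 V

Below node A the series string R2+R3 = 2128 Ω sits in parallel with the 3280 Ω load: 1291 Ω.
V_A = 30.9 × 1291/(180 + 1291) = 27.1 V.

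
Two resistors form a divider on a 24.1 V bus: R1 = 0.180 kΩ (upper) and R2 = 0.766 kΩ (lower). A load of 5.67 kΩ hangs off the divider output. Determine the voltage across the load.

V_out ≈ 19.0 V

The load sits in parallel with R2: R2‖R_L = (766 × 5670) / (766 + 5670) = 674.8 Ω.
V_out = 24.1 × 674.8 / (180 + 674.8) = 24.1 × 674.8/854.8 = 19.0 V.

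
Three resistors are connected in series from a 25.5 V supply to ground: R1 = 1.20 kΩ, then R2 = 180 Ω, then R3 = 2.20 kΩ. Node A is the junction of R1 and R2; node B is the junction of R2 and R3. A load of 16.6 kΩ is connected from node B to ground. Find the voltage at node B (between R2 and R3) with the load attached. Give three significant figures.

V ≈ 14.9 V

At node B, R3 is in parallel with the load: R3‖R_L = 1943 Ω.
Below node A the resistance is R2 + (R3‖R_L) = 2123 Ω, so V_A = 25.5 × 2123/3323 = 16.29 V.
Then V_B = V_A × (R3‖R_L)/(R2 + R3‖R_L) = 16.29 × 1943/2123 = 14.9 V.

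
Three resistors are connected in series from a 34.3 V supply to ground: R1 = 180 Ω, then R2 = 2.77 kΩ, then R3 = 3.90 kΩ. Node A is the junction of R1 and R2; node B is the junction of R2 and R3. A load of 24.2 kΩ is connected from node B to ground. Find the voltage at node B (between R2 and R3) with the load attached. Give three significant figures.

V ≈ 18.3 V

At node B, R3 is in parallel with the load: R3‖R_L = 3359 Ω.
Below node A the resistance is R2 + (R3‖R_L) = 6129 Ω, so V_A = 34.3 × 6129/6309 = 33.32 V.
Then V_B = V_A × (R3‖R_L)/(R2 + R3‖R_L) = 33.32 × 3359/6129 = 18.3 V.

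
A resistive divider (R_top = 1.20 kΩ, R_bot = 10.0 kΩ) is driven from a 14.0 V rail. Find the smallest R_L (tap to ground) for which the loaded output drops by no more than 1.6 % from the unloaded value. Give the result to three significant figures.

R_L(min) ≈ 65.9 kΩ

Output resistance R_th = R_top‖R_bot = (1.20 × 10.0)/11.20 = 1.071 kΩ.
The fractional drop is R_th/(R_th + R_L); requiring this ≤ 0.0160 gives R_L ≥ R_th(1/0.0160 − 1) = 1.071 × 61.50 = 65.9 kΩ.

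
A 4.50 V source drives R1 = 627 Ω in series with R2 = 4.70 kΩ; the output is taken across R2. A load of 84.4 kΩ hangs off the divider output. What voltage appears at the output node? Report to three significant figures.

The load sits in parallel with R2: R2‖R_L = (4700 × 84400) / (4700 + 84400) = 4452 Ω.
V_out = 4.50 × 4452 / (627 + 4452) = 4.50 × 4452/5079 = 3.94 V.

V_out ≈ 3.94 V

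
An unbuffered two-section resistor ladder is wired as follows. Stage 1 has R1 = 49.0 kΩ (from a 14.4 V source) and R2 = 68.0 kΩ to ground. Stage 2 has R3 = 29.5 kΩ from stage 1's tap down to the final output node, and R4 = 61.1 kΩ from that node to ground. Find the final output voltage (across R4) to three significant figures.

Stage 2 presents R3+R4 = 90.60 kΩ as a load on stage 1's tap.
Stage 1's lower leg becomes R2‖(R3+R4) = 38.84 kΩ, so V_mid = 14.4 × 38.84/87.84 = 6.368 V.
Stage 2 is itself unloaded: V_out = V_mid × R4/(R3+R4) = 6.368 × 61.1/90.60 = 4.29 V.

V_out ≈ 4.29 V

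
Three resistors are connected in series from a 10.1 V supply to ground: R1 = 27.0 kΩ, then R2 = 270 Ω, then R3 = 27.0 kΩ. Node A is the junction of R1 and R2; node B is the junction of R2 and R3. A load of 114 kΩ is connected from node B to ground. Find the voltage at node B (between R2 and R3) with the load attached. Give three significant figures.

At node B, R3 is in parallel with the load: R3‖R_L = 21830 Ω.
Below node A the resistance is R2 + (R3‖R_L) = 22100 Ω, so V_A = 10.1 × 22100/49100 = 4.546 V.
Then V_B = V_A × (R3‖R_L)/(R2 + R3‖R_L) = 4.546 × 21830/22100 = 4.49 V.

V ≈ 4.49 V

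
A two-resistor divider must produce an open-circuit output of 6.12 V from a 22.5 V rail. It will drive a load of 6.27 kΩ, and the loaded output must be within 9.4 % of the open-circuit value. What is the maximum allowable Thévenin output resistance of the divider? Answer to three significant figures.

Loading drop = R_th/(R_th + R_L) ≤ 0.0940, so R_th ≤ R_L · ε/(1−ε) = 6.27 kΩ × 0.0940/0.9060 = 651 Ω.
(Any R1, R2 with R2/(R1+R2) = 0.272 and R1‖R2 ≤ 651 Ω will meet the spec.)

R_th ≤ 651 Ω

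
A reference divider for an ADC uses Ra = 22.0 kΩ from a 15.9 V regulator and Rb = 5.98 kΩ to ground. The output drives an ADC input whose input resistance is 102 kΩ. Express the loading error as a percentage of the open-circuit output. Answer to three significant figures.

4.41 %

The divider's output (Thévenin) resistance is Ra‖Rb = 4.702 kΩ.
Fractional drop under load = R_th/(R_th + R_L) = 4.702 / (4.702 + 102) = 0.04407.
So the output falls by 4.41 %.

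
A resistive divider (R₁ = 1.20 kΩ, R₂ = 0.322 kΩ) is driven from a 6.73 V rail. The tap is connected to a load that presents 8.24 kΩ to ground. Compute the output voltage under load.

The load sits in parallel with R₂: R₂‖R_L = (322 × 8240) / (322 + 8240) = 309.9 Ω.
V_out = 6.73 × 309.9 / (1200 + 309.9) = 6.73 × 309.9/1510 = 1.38 V.

V_out ≈ 1.38 V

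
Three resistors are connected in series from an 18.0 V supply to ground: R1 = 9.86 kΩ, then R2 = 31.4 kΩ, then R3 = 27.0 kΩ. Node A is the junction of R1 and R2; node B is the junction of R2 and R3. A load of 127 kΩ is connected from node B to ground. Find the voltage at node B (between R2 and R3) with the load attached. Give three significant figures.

V ≈ 6.31 V

At node B, R3 is in parallel with the load: R3‖R_L = 22.27 kΩ.
Below node A the resistance is R2 + (R3‖R_L) = 53.67 kΩ, so V_A = 18.0 × 53.67/63.53 = 15.21 V.
Then V_B = V_A × (R3‖R_L)/(R2 + R3‖R_L) = 15.21 × 22.27/53.67 = 6.31 V.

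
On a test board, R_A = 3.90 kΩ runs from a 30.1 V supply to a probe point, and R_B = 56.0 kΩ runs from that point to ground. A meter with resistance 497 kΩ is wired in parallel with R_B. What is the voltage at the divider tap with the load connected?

V_out ≈ 27.9 V

The load sits in parallel with R_B: R_B‖R_L = (56.0 × 497) / (56.0 + 497) = 50.33 kΩ.
V_out = 30.1 × 50.33 / (3.90 + 50.33) = 30.1 × 50.33/54.23 = 27.9 V.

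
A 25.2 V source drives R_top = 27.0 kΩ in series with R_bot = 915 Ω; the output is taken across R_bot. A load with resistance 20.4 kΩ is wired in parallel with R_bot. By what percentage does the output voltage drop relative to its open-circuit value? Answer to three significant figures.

The divider's output (Thévenin) resistance is R_top‖R_bot = 885.0 Ω.
Fractional drop under load = R_th/(R_th + R_L) = 885.0 / (885.0 + 20400) = 0.04158.
So the output falls by 4.16 %.

4.16 %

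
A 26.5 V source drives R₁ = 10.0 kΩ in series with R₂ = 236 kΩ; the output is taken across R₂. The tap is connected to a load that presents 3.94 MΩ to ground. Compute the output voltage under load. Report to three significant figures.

V_out ≈ 25.4 V

The load sits in parallel with R₂: R₂‖R_L = (236 × 3940) / (236 + 3940) = 222.7 kΩ.
V_out = 26.5 × 222.7 / (10.0 + 222.7) = 26.5 × 222.7/232.7 = 25.4 V.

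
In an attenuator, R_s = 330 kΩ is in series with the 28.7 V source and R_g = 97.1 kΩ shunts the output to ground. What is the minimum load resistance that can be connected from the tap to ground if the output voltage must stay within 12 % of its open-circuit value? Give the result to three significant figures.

R_L(min) ≈ 550 kΩ

Output resistance R_th = R_s‖R_g = (330 × 97.1)/427.1 = 75.02 kΩ.
The fractional drop is R_th/(R_th + R_L); requiring this ≤ 0.120 gives R_L ≥ R_th(1/0.120 − 1) = 75.02 × 7.333 = 550 kΩ.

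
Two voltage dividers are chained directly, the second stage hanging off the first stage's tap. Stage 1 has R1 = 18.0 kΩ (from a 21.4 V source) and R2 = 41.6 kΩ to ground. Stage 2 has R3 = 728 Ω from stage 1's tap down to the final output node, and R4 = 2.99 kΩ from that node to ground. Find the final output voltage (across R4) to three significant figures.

V_out ≈ 2.74 V

Stage 2 presents R3+R4 = 3718 Ω as a load on stage 1's tap.
Stage 1's lower leg becomes R2‖(R3+R4) = 3413 Ω, so V_mid = 21.4 × 3413/21410 = 3.411 V.
Stage 2 is itself unloaded: V_out = V_mid × R4/(R3+R4) = 3.411 × 2990/3718 = 2.74 V.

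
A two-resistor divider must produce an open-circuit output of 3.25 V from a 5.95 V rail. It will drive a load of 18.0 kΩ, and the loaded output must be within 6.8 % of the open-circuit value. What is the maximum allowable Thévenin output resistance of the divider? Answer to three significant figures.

Loading drop = R_th/(R_th + R_L) ≤ 0.0680, so R_th ≤ R_L · ε/(1−ε) = 18.0 kΩ × 0.0680/0.9320 = 1.31 kΩ.

R_th ≤ 1.31 kΩ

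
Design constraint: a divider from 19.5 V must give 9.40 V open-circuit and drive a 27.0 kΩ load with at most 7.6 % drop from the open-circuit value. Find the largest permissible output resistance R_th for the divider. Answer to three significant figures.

Loading drop = R_th/(R_th + R_L) ≤ 0.0760, so R_th ≤ R_L · ε/(1−ε) = 27.0 kΩ × 0.0760/0.9240 = 2.22 kΩ.
(Any R1, R2 with R2/(R1+R2) = 0.482 and R1‖R2 ≤ 2.22 kΩ will meet the spec.)

R_th ≤ 2.22 kΩ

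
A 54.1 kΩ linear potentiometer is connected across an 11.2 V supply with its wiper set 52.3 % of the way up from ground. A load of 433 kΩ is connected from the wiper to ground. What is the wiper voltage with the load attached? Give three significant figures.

V ≈ 5.68 V

The wiper splits the pot into (1−α)R = 25.81 kΩ above and αR = 28.29 kΩ below.
Lower section ‖ load = 26.56 kΩ.
V_wiper = 11.2 × 26.56/(25.81 + 26.56) = 5.68 V.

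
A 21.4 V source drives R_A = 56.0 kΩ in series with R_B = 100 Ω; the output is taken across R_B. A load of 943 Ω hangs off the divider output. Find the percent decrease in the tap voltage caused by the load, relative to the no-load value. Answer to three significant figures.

Unloaded V = 21.4 × 100/56100 = 0.038146 V.
Loaded: R_B‖R_L = 90.41 Ω, giving V = 21.4 × 90.41/56090 = 0.034495 V.
Drop = (0.038146 − 0.034495) / 0.038146 = 9.57 %.

9.57 %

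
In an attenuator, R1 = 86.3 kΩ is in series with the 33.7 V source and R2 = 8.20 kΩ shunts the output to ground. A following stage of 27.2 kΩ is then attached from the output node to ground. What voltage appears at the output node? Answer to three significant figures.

V_out ≈ 2.29 V

The load sits in parallel with R2: R2‖R_L = (8.20 × 27.2) / (8.20 + 27.2) = 6.301 kΩ.
V_out = 33.7 × 6.301 / (86.3 + 6.301) = 33.7 × 6.301/92.60 = 2.29 V.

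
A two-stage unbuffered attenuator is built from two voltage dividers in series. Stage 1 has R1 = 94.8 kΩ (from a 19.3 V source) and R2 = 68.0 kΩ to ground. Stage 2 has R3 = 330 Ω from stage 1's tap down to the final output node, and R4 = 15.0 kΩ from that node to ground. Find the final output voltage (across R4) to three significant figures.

V_out ≈ 2.20 V

Stage 2 presents R3+R4 = 15330 Ω as a load on stage 1's tap.
Stage 1's lower leg becomes R2‖(R3+R4) = 12510 Ω, so V_mid = 19.3 × 12510/107300 = 2.250 V.
Stage 2 is itself unloaded: V_out = V_mid × R4/(R3+R4) = 2.250 × 15000/15330 = 2.20 V.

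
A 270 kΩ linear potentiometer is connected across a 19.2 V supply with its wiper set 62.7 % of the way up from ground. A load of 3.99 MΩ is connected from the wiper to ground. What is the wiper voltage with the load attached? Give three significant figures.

V ≈ 11.9 V

The wiper splits the pot into (1−α)R = 100.7 kΩ above and αR = 169.3 kΩ below.
Lower section ‖ load = 162.4 kΩ.
V_wiper = 19.2 × 162.4/(100.7 + 162.4) = 11.9 V.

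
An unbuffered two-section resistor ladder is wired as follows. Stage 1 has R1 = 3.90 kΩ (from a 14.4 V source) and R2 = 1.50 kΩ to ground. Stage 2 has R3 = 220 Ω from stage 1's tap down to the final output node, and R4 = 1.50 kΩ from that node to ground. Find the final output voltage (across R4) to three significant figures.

V_out ≈ 2.14 V

Stage 2 presents R3+R4 = 1720 Ω as a load on stage 1's tap.
Stage 1's lower leg becomes R2‖(R3+R4) = 801.2 Ω, so V_mid = 14.4 × 801.2/4701 = 2.454 V.
Stage 2 is itself unloaded: V_out = V_mid × R4/(R3+R4) = 2.454 × 1500/1720 = 2.14 V.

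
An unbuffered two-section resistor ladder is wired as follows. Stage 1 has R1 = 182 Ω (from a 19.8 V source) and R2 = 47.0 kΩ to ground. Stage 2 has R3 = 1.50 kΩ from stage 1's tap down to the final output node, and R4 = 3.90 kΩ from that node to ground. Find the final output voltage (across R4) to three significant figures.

V_out ≈ 13.8 V

Stage 2 presents R3+R4 = 5400 Ω as a load on stage 1's tap.
Stage 1's lower leg becomes R2‖(R3+R4) = 4844 Ω, so V_mid = 19.8 × 4844/5026 = 19.08 V.
Stage 2 is itself unloaded: V_out = V_mid × R4/(R3+R4) = 19.08 × 3900/5400 = 13.8 V.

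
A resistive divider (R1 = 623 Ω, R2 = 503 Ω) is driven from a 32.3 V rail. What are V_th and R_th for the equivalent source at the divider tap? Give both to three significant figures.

V_th is the open-circuit tap voltage: 32.3 × 503/(623 + 503) = 14.4 V.
With the supply zeroed, R1 and R2 appear in parallel from the tap: R_th = R1‖R2 = (623 × 503)/1126 = 278 Ω.

V_th = 14.4 V, R_th = 278 Ω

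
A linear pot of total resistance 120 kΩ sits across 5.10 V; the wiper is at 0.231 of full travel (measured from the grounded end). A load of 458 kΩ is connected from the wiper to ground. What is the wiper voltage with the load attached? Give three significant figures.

V ≈ 1.13 V

The wiper splits the pot into (1−α)R = 92.28 kΩ above and αR = 27.72 kΩ below.
Lower section ‖ load = 26.14 kΩ.
V_wiper = 5.10 × 26.14/(92.28 + 26.14) = 1.13 V.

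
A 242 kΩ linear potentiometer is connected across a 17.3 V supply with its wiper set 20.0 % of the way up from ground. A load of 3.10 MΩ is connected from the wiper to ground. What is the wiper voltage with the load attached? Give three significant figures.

V ≈ 3.42 V

The wiper splits the pot into (1−α)R = 193.6 kΩ above and αR = 48.40 kΩ below.
Lower section ‖ load = 47.66 kΩ.
V_wiper = 17.3 × 47.66/(193.6 + 47.66) = 3.42 V.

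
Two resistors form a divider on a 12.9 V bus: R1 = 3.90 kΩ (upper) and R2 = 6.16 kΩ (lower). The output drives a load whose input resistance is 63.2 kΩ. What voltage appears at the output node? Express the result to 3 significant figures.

V_out ≈ 7.61 V

The load sits in parallel with R2: R2‖R_L = (6.16 × 63.2) / (6.16 + 63.2) = 5.613 kΩ.
V_out = 12.9 × 5.613 / (3.90 + 5.613) = 12.9 × 5.613/9.513 = 7.61 V.
(Unloaded it would have been 7.90 V.)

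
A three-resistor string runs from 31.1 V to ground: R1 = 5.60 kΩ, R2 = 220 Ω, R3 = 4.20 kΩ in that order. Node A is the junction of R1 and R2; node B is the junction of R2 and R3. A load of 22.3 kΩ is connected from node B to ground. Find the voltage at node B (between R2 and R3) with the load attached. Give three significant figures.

V ≈ 11.8 V

At node B, R3 is in parallel with the load: R3‖R_L = 3534 Ω.
Below node A the resistance is R2 + (R3‖R_L) = 3754 Ω, so V_A = 31.1 × 3754/9354 = 12.48 V.
Then V_B = V_A × (R3‖R_L)/(R2 + R3‖R_L) = 12.48 × 3534/3754 = 11.8 V.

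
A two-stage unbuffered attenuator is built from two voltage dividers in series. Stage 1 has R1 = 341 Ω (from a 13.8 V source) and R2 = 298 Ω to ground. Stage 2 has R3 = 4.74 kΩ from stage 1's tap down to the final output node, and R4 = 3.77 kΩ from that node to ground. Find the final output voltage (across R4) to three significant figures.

Stage 2 presents R3+R4 = 8510 Ω as a load on stage 1's tap.
Stage 1's lower leg becomes R2‖(R3+R4) = 287.9 Ω, so V_mid = 13.8 × 287.9/628.9 = 6.318 V.
Stage 2 is itself unloaded: V_out = V_mid × R4/(R3+R4) = 6.318 × 3770/8510 = 2.80 V.

V_out ≈ 2.80 V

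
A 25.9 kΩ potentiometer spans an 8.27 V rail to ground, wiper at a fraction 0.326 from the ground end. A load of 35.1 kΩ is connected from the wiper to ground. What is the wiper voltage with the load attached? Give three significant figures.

V ≈ 2.32 V

The wiper splits the pot into (1−α)R = 17.46 kΩ above and αR = 8.443 kΩ below.
Lower section ‖ load = 6.806 kΩ.
V_wiper = 8.27 × 6.806/(17.46 + 6.806) = 2.32 V.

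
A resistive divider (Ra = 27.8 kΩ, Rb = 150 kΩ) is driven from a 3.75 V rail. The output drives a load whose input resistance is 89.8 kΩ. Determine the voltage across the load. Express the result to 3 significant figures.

The load sits in parallel with Rb: Rb‖R_L = (150 × 89.8) / (150 + 89.8) = 56.17 kΩ.
V_out = 3.75 × 56.17 / (27.8 + 56.17) = 3.75 × 56.17/83.97 = 2.51 V.

V_out ≈ 2.51 V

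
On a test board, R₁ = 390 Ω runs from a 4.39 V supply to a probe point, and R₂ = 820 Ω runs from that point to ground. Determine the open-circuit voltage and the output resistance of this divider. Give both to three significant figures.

V_th = 2.98 V, R_th = 264 Ω

V_th is the open-circuit tap voltage: 4.39 × 820/(390 + 820) = 2.98 V.
With the supply zeroed, R₁ and R₂ appear in parallel from the tap: R_th = R₁‖R₂ = (390 × 820)/1210 = 264 Ω.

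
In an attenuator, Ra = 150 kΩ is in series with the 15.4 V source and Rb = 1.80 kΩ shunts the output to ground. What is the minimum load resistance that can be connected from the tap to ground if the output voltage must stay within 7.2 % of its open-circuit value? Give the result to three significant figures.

Output resistance R_th = Ra‖Rb = (150 × 1.80)/151.8 = 1.779 kΩ.
The fractional drop is R_th/(R_th + R_L); requiring this ≤ 0.0720 gives R_L ≥ R_th(1/0.0720 − 1) = 1.779 × 12.89 = 22.9 kΩ.

R_L(min) ≈ 22.9 kΩ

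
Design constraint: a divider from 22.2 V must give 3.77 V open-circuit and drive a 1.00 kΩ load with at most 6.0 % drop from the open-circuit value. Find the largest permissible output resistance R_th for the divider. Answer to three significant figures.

R_th ≤ 63.8 Ω

Loading drop = R_th/(R_th + R_L) ≤ 0.0600, so R_th ≤ R_L · ε/(1−ε) = 1.00 kΩ × 0.0600/0.9400 = 63.8 Ω.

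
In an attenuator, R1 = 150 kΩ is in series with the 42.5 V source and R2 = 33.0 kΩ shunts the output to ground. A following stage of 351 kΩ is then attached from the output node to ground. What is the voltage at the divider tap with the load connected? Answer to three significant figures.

V_out ≈ 7.12 V

The load sits in parallel with R2: R2‖R_L = (33.0 × 351) / (33.0 + 351) = 30.16 kΩ.
V_out = 42.5 × 30.16 / (150 + 30.16) = 42.5 × 30.16/180.2 = 7.12 V.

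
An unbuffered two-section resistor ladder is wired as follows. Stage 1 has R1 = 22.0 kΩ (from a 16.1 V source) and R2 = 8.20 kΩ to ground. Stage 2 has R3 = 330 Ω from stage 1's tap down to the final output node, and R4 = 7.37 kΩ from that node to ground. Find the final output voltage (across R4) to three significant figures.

V_out ≈ 2.36 V

Stage 2 presents R3+R4 = 7700 Ω as a load on stage 1's tap.
Stage 1's lower leg becomes R2‖(R3+R4) = 3971 Ω, so V_mid = 16.1 × 3971/25970 = 2.462 V.
Stage 2 is itself unloaded: V_out = V_mid × R4/(R3+R4) = 2.462 × 7370/7700 = 2.36 V.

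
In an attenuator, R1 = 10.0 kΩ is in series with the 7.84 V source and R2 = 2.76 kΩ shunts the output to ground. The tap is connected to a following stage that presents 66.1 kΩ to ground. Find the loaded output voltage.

V_out ≈ 1.64 V

The load sits in parallel with R2: R2‖R_L = (2.76 × 66.1) / (2.76 + 66.1) = 2.649 kΩ.
V_out = 7.84 × 2.649 / (10.0 + 2.649) = 7.84 × 2.649/12.65 = 1.64 V.
(Unloaded it would have been 1.70 V.)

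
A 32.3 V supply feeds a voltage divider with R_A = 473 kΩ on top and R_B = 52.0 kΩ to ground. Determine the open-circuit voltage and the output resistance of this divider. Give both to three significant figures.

V_th is the open-circuit tap voltage: 32.3 × 52.0/(473 + 52.0) = 3.20 V.
With the supply zeroed, R_A and R_B appear in parallel from the tap: R_th = R_A‖R_B = (473 × 52.0)/525.0 = 46.8 kΩ.

V_th = 3.20 V, R_th = 46.8 kΩ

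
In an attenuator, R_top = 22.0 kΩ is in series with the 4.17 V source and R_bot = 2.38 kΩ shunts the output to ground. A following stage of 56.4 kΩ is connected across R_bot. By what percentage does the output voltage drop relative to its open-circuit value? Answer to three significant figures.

3.67 %

The divider's output (Thévenin) resistance is R_top‖R_bot = 2.148 kΩ.
Fractional drop under load = R_th/(R_th + R_L) = 2.148 / (2.148 + 56.4) = 0.03668.
So the output falls by 3.67 %.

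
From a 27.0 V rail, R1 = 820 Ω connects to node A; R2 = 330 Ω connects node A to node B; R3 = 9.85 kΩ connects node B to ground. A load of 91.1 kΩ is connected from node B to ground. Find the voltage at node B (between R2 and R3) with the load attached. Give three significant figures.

V ≈ 23.9 V

At node B, R3 is in parallel with the load: R3‖R_L = 8889 Ω.
Below node A the resistance is R2 + (R3‖R_L) = 9219 Ω, so V_A = 27.0 × 9219/10040 = 24.79 V.
Then V_B = V_A × (R3‖R_L)/(R2 + R3‖R_L) = 24.79 × 8889/9219 = 23.9 V.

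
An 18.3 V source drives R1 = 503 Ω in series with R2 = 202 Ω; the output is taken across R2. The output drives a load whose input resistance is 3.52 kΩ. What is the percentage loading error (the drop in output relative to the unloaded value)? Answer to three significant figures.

The divider's output (Thévenin) resistance is R1‖R2 = 144.1 Ω.
Fractional drop under load = R_th/(R_th + R_L) = 144.1 / (144.1 + 3520) = 0.03933.
So the output falls by 3.93 %.

3.93 %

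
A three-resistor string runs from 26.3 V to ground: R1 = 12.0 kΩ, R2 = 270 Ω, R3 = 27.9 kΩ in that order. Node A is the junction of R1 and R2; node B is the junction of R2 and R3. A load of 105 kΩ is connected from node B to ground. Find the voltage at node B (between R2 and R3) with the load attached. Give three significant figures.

At node B, R3 is in parallel with the load: R3‖R_L = 22040 Ω.
Below node A the resistance is R2 + (R3‖R_L) = 22310 Ω, so V_A = 26.3 × 22310/34310 = 17.10 V.
Then V_B = V_A × (R3‖R_L)/(R2 + R3‖R_L) = 17.10 × 22040/22310 = 16.9 V.

V ≈ 16.9 V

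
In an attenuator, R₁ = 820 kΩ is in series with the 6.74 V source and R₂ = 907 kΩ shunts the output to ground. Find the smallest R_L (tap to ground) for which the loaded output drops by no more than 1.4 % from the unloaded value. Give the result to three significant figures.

Output resistance R_th = R₁‖R₂ = (820 × 907)/1727 = 430.7 kΩ.
The fractional drop is R_th/(R_th + R_L); requiring this ≤ 0.0140 gives R_L ≥ R_th(1/0.0140 − 1) = 430.7 × 70.43 = 30.3 MΩ.

R_L(min) ≈ 30.3 MΩ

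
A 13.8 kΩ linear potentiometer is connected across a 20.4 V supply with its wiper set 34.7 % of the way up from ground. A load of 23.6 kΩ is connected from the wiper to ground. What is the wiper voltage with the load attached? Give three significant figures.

V ≈ 6.25 V

The wiper splits the pot into (1−α)R = 9.011 kΩ above and αR = 4.789 kΩ below.
Lower section ‖ load = 3.981 kΩ.
V_wiper = 20.4 × 3.981/(9.011 + 3.981) = 6.25 V.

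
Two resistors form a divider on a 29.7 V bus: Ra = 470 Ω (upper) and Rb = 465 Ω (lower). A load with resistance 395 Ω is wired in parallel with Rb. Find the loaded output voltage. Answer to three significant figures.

V_out ≈ 9.28 V

The load sits in parallel with Rb: Rb‖R_L = (465 × 395) / (465 + 395) = 213.6 Ω.
V_out = 29.7 × 213.6 / (470 + 213.6) = 29.7 × 213.6/683.6 = 9.28 V.
(Unloaded it would have been 14.8 V.)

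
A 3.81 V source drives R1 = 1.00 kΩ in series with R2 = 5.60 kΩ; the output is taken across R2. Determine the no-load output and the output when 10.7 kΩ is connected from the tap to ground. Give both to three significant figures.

Open-circuit: V = 3.81 × 5.60/(1.00 + 5.60) = 3.23 V.
With the load, R2 becomes R2‖R_L = 3.676 kΩ, so V = 3.81 × 3.676/4.676 = 3.00 V.

Unloaded: 3.23 V; loaded: 3.00 V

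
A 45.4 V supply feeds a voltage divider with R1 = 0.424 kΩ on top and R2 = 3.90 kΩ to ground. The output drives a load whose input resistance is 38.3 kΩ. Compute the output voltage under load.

The load sits in parallel with R2: R2‖R_L = (3900 × 38300) / (3900 + 38300) = 3540 Ω.
V_out = 45.4 × 3540 / (424 + 3540) = 45.4 × 3540/3964 = 40.5 V.

V_out ≈ 40.5 V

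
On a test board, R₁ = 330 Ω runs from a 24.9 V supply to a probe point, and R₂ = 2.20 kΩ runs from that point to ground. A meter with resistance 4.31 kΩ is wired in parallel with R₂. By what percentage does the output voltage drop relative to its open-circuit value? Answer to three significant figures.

6.24 %

The divider's output (Thévenin) resistance is R₁‖R₂ = 287.0 Ω.
Fractional drop under load = R_th/(R_th + R_L) = 287.0 / (287.0 + 4310) = 0.06242.
So the output falls by 6.24 %.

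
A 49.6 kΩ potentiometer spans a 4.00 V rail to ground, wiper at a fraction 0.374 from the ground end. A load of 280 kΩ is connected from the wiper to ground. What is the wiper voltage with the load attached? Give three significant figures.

V ≈ 1.44 V

The wiper splits the pot into (1−α)R = 31.05 kΩ above and αR = 18.55 kΩ below.
Lower section ‖ load = 17.40 kΩ.
V_wiper = 4.00 × 17.40/(31.05 + 17.40) = 1.44 V.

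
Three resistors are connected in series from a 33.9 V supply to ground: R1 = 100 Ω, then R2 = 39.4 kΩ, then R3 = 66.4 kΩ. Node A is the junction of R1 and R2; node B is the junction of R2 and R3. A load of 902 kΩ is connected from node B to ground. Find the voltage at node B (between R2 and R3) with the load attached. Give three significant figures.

At node B, R3 is in parallel with the load: R3‖R_L = 61850 Ω.
Below node A the resistance is R2 + (R3‖R_L) = 101200 Ω, so V_A = 33.9 × 101200/101300 = 33.87 V.
Then V_B = V_A × (R3‖R_L)/(R2 + R3‖R_L) = 33.87 × 61850/101200 = 20.7 V.

V ≈ 20.7 V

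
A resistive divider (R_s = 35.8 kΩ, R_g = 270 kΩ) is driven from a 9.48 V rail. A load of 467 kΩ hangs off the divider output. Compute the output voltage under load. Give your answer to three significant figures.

V_out ≈ 7.84 V

The load sits in parallel with R_g: R_g‖R_L = (270 × 467) / (270 + 467) = 171.1 kΩ.
V_out = 9.48 × 171.1 / (35.8 + 171.1) = 9.48 × 171.1/206.9 = 7.84 V.
(Unloaded it would have been 8.37 V.)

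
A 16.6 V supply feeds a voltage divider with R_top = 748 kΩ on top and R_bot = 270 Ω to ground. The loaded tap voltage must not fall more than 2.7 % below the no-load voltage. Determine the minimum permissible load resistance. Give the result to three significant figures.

R_L(min) ≈ 9.73 kΩ

Output resistance R_th = R_top‖R_bot = (748000 × 270)/748300 = 269.9 Ω.
The fractional drop is R_th/(R_th + R_L); requiring this ≤ 0.0270 gives R_L ≥ R_th(1/0.0270 − 1) = 269.9 × 36.04 = 9.73 kΩ.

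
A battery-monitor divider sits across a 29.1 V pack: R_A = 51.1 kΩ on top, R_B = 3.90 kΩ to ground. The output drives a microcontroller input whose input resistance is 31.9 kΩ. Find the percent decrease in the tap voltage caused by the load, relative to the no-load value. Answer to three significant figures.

10.2 %

Unloaded V = 29.1 × 3.90/55.00 = 2.0635 V.
Loaded: R_B‖R_L = 3.475 kΩ, giving V = 29.1 × 3.475/54.58 = 1.8530 V.
Drop = (2.0635 − 1.8530) / 2.0635 = 10.2 %.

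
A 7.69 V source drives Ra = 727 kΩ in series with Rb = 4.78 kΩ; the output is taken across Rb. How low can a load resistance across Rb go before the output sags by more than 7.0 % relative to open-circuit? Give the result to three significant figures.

Output resistance R_th = Ra‖Rb = (727 × 4.78)/731.8 = 4.749 kΩ.
The fractional drop is R_th/(R_th + R_L); requiring this ≤ 0.0700 gives R_L ≥ R_th(1/0.0700 − 1) = 4.749 × 13.29 = 63.1 kΩ.

R_L(min) ≈ 63.1 kΩ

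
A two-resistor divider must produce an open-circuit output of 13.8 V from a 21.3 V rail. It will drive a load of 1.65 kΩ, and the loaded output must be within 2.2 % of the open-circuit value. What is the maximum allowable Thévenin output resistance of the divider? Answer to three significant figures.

R_th ≤ 37.1 Ω

Loading drop = R_th/(R_th + R_L) ≤ 0.0220, so R_th ≤ R_L · ε/(1−ε) = 1.65 kΩ × 0.0220/0.9780 = 37.1 Ω.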